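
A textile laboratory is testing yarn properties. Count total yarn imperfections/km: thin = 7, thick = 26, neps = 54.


Formula: Total = thin places + thick places + neps
Total = 7 + 26 + 54
Total = 87 imperfections/km

87 imperfections/km


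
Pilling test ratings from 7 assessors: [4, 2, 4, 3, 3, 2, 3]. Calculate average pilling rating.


Formula: Mean = sum / count
Sum = 4 + 2 + 4 + 3 + 3 + 2 + 3 = 21
Mean = 21 / 7 = 3.0

3.0


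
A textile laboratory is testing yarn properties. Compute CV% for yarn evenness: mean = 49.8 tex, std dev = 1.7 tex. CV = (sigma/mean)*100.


Formula: CV% = (standard deviation / mean) * 100
Step 1: Ratio = 1.7 / 49.8 = 0.034137
Step 2: CV% = 0.034137 * 100 = 3.4137% ≈ 3.4%

3.4%


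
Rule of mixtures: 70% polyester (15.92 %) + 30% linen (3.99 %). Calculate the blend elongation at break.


Formula: Blend property = (fraction_A * property_A) + (fraction_B * property_B)
Step 1: Contribution A = 70/100 * 15.92 % = 11.144 %
Step 2: Contribution B = 30/100 * 3.99 % = 1.197 %
Step 3: Blend elongation at break = 11.144 + 1.197 = 12.341 %

12.341 %


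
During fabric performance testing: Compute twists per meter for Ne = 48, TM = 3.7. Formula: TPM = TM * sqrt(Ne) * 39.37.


Formula: TPM = TM * sqrt(Ne) * 39.37
Step 1: sqrt(Ne) = sqrt(48) = 6.9282
Step 2: TM * sqrt(Ne) = 3.7 * 6.9282 = 25.6343
Step 3: TPM = 25.6343 * 39.37 = 1009 twists/m

1009 twists/m


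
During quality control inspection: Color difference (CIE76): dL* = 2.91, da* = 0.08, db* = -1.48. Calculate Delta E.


Formula: Delta E = sqrt(dL*^2 + da*^2 + db*^2)
Step 1: dL*^2 = 2.91^2 = 8.4681
Step 2: da*^2 = 0.08^2 = 0.0064
Step 3: db*^2 = (-1.48)^2 = 2.1904
Step 4: Sum = 8.4681 + 0.0064 + 2.1904 = 10.6649
Step 5: Delta E = sqrt(10.6649) = 3.27

3.27 Delta E


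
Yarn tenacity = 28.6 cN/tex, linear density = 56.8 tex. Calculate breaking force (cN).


Formula: Breaking force = Tenacity * Linear density
F = 28.6 cN/tex * 56.8 tex
F = 1624.48 cN

1624.48 cN


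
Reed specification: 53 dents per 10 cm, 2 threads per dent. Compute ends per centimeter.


Formula: EPC = (dents per 10 cm * ends per dent) / 10
Step 1: Total ends per 10 cm = 53 * 2 = 106
Step 2: EPC = 106 / 10 = 10.6 ends/cm

10.6 ends/cm


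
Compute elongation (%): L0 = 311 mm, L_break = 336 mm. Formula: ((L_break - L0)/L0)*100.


Formula: Elongation (%) = ((L_break - L0) / L0) * 100
Step 1: Extension = 336 - 311 = 25 mm
Step 2: Elongation = (25 / 311) * 100
Step 3: Elongation = 0.080386 * 100 = 8.0386% ≈ 8.0%

8.0%


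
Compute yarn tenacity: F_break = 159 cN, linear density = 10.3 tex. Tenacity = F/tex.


Formula: Tenacity = Breaking force / Linear density
Tenacity = 159 cN / 10.3 tex
Tenacity = 15.44 cN/tex

15.44 cN/tex


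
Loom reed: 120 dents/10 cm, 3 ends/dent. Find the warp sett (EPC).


Formula: EPC = (dents per 10 cm * ends per dent) / 10
Step 1: Total ends per 10 cm = 120 * 3 = 360
Step 2: EPC = 360 / 10 = 36.0 ends/cm

36.0 ends/cm


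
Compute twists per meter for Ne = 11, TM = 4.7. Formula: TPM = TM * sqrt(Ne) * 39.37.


Formula: TPM = TM * sqrt(Ne) * 39.37
Step 1: sqrt(Ne) = sqrt(11) = 3.3166
Step 2: TM * sqrt(Ne) = 4.7 * 3.3166 = 15.588
Step 3: TPM = 15.588 * 39.37 = 614 twists/m

614 twists/m


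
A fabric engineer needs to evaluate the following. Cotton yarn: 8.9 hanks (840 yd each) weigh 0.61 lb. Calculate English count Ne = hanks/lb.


Formula: Ne = hanks / mass_lb
Substituting: Ne = 8.9 / 0.61
Ne = 14.6

14.6 Ne


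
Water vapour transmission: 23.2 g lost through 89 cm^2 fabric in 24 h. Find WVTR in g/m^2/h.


Formula: WVTR = mass_loss / (area * time)
Step 1: Convert area: 89 cm^2 = 0.0089 m^2
Step 2: WVTR = 23.2 g / (0.0089 m^2 * 24 h)
Step 3: WVTR = 23.2 / 0.2136 = 108.6 g/m^2/h

108.6 g/m^2/h


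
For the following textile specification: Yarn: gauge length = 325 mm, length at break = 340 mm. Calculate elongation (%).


Formula: Elongation (%) = ((L_break - L0) / L0) * 100
Step 1: Extension = 340 - 325 = 15 mm
Step 2: Elongation = (15 / 325) * 100
Step 3: Elongation = 0.046154 * 100 = 4.6154% ≈ 4.6%

4.6%


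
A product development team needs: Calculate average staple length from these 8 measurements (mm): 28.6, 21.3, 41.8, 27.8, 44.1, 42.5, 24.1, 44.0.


Formula: Mean = sum of lengths / count
Sum = 28.6 + 21.3 + 41.8 + 27.8 + 44.1 + 42.5 + 24.1 + 44.0
Sum = 274.2 mm
Mean = 274.2 / 8 = 34.28 mm

34.28 mm


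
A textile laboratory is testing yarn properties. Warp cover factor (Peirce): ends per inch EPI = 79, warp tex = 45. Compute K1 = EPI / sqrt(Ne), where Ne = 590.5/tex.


Formula: K1 = EPI / sqrt(Ne), with Ne = 590.5 / tex_warp
Step 1: Ne = 590.5 / 45 = 13.122
Step 2: sqrt(Ne) = sqrt(13.122) = 3.6224
Step 3: K1 = 79 / 3.6224 = 21.8

21.8


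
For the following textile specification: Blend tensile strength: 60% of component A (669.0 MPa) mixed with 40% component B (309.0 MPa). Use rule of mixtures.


Formula: Blend property = (fraction_A * property_A) + (fraction_B * property_B)
Step 1: Contribution A = 60/100 * 669.0 MPa = 401.4 MPa
Step 2: Contribution B = 40/100 * 309.0 MPa = 123.6 MPa
Step 3: Blend tensile strength = 401.4 + 123.6 = 525.0 MPa

525.0 MPa


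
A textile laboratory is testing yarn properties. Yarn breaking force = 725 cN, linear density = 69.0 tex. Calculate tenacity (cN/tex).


Formula: Tenacity = Breaking force / Linear density
Tenacity = 725 cN / 69.0 tex
Tenacity = 10.51 cN/tex

10.51 cN/tex


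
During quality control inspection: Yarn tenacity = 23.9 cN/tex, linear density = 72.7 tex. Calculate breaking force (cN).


Formula: Breaking force = Tenacity * Linear density
F = 23.9 cN/tex * 72.7 tex
F = 1737.53 cN

1737.53 cN


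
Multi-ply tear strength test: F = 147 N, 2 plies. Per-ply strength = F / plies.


Formula: Per-ply strength = Total force / Number of plies
Per-ply = 147 N / 2
Per-ply = 73.5 N

73.5 N


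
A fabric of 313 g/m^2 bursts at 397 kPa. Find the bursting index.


Formula: Bursting Index = Bursting Strength / Fabric GSM
BI = 397 kPa / 313 g/m^2
BI = 1.268 kPa/(g/m^2)

1.268 kPa/(g/m^2)


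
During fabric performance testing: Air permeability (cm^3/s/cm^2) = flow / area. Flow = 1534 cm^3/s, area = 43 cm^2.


Formula: Air Permeability = Airflow / Test Area
AP = 1534 cm^3/s / 43 cm^2
AP = 35.7 cm^3/s/cm^2

35.7 cm^3/s/cm^2


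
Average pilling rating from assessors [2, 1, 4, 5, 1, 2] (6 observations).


Formula: Mean = sum / count
Sum = 2 + 1 + 4 + 5 + 1 + 2 = 15
Mean = 15 / 6 = 2.5

2.5


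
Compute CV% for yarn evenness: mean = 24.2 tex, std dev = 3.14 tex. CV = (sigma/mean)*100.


Formula: CV% = (standard deviation / mean) * 100
Step 1: Ratio = 3.14 / 24.2 = 0.129752
Step 2: CV% = 0.129752 * 100 = 12.9752% ≈ 13.0%

13.0%


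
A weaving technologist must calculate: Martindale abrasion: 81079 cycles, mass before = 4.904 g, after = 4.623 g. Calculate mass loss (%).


Formula: Mass loss% = ((m_before - m_after) / m_before) * 100
Step 1: Mass loss = 4.904 - 4.623 = 0.281 g
Step 2: Ratio = 0.281 / 4.904 = 0.0573002
Step 3: Mass loss% = 0.0573002 * 100 = 5.73002% ≈ 5.73%

5.73%


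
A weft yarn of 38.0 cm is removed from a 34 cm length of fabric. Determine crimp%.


Formula: Crimp% = ((L_yarn - L_fabric) / L_fabric) * 100
Step 1: Extension = 38.0 - 34 = 4.0 cm
Step 2: Crimp% = (4.0 / 34) * 100
Step 3: Crimp% = 0.117647 * 100 = 11.7647% ≈ 11.8%

11.8%


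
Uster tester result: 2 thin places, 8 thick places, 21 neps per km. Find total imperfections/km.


Formula: Total = thin places + thick places + neps
Total = 2 + 8 + 21
Total = 31 imperfections/km

31 imperfections/km


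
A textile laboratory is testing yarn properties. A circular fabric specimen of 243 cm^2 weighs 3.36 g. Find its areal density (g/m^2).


Formula: GSM = mass_g / area_m2
Step 1: Convert area: 243 cm^2 = 243 / 10000 = 0.0243 m^2
Step 2: GSM = 3.36 g / 0.0243 m^2 = 138.3 g/m^2

138.3 g/m^2


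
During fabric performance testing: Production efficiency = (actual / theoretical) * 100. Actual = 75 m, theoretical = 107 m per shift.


Formula: Efficiency% = (Actual output / Theoretical output) * 100
Efficiency% = (75 / 107) * 100
Efficiency% = 0.700935 * 100 = 70.0935% ≈ 70.1%

70.1%


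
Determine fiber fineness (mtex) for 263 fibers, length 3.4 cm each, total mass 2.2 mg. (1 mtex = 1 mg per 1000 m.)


Formula: fineness (mtex) = mass (mg) / total length (km) = (mass_mg / total_length_m) * 1000
Step 1: Convert fiber length: 3.4 cm = 0.034 m
Step 2: Total fiber length = 263 * 0.034 = 8.942 m
Step 3: Linear density = 2.2 mg / 8.942 m = 0.2460 mg/m
Step 4: fineness = 0.2460 * 1000 = 246.0 mtex

246.0 mtex


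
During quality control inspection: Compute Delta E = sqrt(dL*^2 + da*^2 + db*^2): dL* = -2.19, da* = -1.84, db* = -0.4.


Formula: Delta E = sqrt(dL*^2 + da*^2 + db*^2)
Step 1: dL*^2 = (-2.19)^2 = 4.7961
Step 2: da*^2 = (-1.84)^2 = 3.3856
Step 3: db*^2 = (-0.4)^2 = 0.16
Step 4: Sum = 4.7961 + 3.3856 + 0.16 = 8.3417
Step 5: Delta E = sqrt(8.3417) = 2.89

2.89 Delta E


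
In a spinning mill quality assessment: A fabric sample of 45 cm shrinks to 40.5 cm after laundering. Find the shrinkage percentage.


Formula: Shrinkage% = ((L_before - L_after) / L_before) * 100
Step 1: Shrinkage = 45 - 40.5 = 4.5 cm
Step 2: Shrinkage% = (4.5 / 45) * 100
Step 3: Shrinkage% = 0.1 * 100 = 10.0%

10.0%


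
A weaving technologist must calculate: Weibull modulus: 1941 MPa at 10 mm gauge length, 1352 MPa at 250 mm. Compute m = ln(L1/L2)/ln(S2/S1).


Formula: m = ln(L1/L2) / ln(S2/S1)
Step 1: ln(L1/L2) = ln(10/250) = -3.21888
Step 2: S2/S1 = 1352/1941 = 0.69655
Step 3: ln(S2/S1) = ln(0.69655) = -0.36162
Step 4: m = -3.21888 / -0.36162 = 8.90

8.90 (Weibull m)


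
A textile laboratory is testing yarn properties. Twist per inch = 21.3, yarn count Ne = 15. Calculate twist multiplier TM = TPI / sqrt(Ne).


Formula: TM = TPI / sqrt(Ne)
Step 1: sqrt(Ne) = sqrt(15) = 3.873
Step 2: TM = 21.3 / 3.873 = 5.50

5.50 TM


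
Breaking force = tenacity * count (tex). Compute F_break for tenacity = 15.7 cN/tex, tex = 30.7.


Formula: Breaking force = Tenacity * Linear density
F = 15.7 cN/tex * 30.7 tex
F = 481.99 cN

481.99 cN


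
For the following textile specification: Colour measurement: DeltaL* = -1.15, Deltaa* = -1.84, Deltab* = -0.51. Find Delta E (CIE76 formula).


Formula: Delta E = sqrt(dL*^2 + da*^2 + db*^2)
Step 1: dL*^2 = (-1.15)^2 = 1.3225
Step 2: da*^2 = (-1.84)^2 = 3.3856
Step 3: db*^2 = (-0.51)^2 = 0.2601
Step 4: Sum = 1.3225 + 3.3856 + 0.2601 = 4.9682
Step 5: Delta E = sqrt(4.9682) = 2.23

2.23 Delta E


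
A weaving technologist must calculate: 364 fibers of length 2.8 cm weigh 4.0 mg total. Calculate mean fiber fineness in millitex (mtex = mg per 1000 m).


Formula: fineness (mtex) = mass (mg) / total length (km) = (mass_mg / total_length_m) * 1000
Step 1: Convert fiber length: 2.8 cm = 0.028 m
Step 2: Total fiber length = 364 * 0.028 = 10.192 m
Step 3: Linear density = 4.0 mg / 10.192 m = 0.3925 mg/m
Step 4: fineness = 0.3925 * 1000 = 392.5 mtex

392.5 mtex


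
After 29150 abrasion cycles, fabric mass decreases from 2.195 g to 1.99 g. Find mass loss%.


Formula: Mass loss% = ((m_before - m_after) / m_before) * 100
Step 1: Mass loss = 2.195 - 1.99 = 0.205 g
Step 2: Ratio = 0.205 / 2.195 = 0.0933941
Step 3: Mass loss% = 0.0933941 * 100 = 9.33941% ≈ 9.34%

9.34%


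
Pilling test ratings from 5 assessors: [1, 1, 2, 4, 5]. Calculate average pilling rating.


Formula: Mean = sum / count
Sum = 1 + 1 + 2 + 4 + 5 = 13
Mean = 13 / 5 = 2.6

2.6


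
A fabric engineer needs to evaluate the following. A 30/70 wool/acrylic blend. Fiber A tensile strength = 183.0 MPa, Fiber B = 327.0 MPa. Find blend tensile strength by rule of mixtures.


Formula: Blend property = (fraction_A * property_A) + (fraction_B * property_B)
Step 1: Contribution A = 30/100 * 183.0 MPa = 54.9 MPa
Step 2: Contribution B = 70/100 * 327.0 MPa = 228.9 MPa
Step 3: Blend tensile strength = 54.9 + 228.9 = 283.8 MPa

283.8 MPa


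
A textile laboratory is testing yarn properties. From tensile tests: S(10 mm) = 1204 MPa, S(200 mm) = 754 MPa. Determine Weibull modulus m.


Formula: m = ln(L1/L2) / ln(S2/S1)
Step 1: ln(L1/L2) = ln(10/200) = -2.99573
Step 2: S2/S1 = 754/1204 = 0.62625
Step 3: ln(S2/S1) = ln(0.62625) = -0.46801
Step 4: m = -2.99573 / -0.46801 = 6.40

6.40 (Weibull m)


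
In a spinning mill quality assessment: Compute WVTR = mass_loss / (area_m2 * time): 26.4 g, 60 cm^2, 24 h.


Formula: WVTR = mass_loss / (area * time)
Step 1: Convert area: 60 cm^2 = 0.006 m^2
Step 2: WVTR = 26.4 g / (0.006 m^2 * 24 h)
Step 3: WVTR = 26.4 / 0.144 = 183.3 g/m^2/h

183.3 g/m^2/h


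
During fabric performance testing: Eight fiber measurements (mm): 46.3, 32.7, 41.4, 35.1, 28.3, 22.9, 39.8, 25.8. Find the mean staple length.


Formula: Mean = sum of lengths / count
Sum = 46.3 + 32.7 + 41.4 + 35.1 + 28.3 + 22.9 + 39.8 + 25.8
Sum = 272.3 mm
Mean = 272.3 / 8 = 34.04 mm

34.04 mm


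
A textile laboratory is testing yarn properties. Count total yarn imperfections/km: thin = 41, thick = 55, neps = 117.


Formula: Total = thin places + thick places + neps
Total = 41 + 55 + 117
Total = 213 imperfections/km

213 imperfections/km


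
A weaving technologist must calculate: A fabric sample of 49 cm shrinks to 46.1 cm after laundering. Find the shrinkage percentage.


Formula: Shrinkage% = ((L_before - L_after) / L_before) * 100
Step 1: Shrinkage = 49 - 46.1 = 2.9 cm
Step 2: Shrinkage% = (2.9 / 49) * 100
Step 3: Shrinkage% = 0.059184 * 100 = 5.9184% ≈ 5.9%

5.9%


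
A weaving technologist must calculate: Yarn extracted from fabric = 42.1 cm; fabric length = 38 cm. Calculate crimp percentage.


Formula: Crimp% = ((L_yarn - L_fabric) / L_fabric) * 100
Step 1: Extension = 42.1 - 38 = 4.1 cm
Step 2: Crimp% = (4.1 / 38) * 100
Step 3: Crimp% = 0.107895 * 100 = 10.7895% ≈ 10.8%

10.8%


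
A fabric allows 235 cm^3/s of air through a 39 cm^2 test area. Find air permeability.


Formula: Air Permeability = Airflow / Test Area
AP = 235 cm^3/s / 39 cm^2
AP = 6.0 cm^3/s/cm^2

6.0 cm^3/s/cm^2


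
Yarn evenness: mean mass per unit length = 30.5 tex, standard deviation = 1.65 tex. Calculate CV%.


Formula: CV% = (standard deviation / mean) * 100
Step 1: Ratio = 1.65 / 30.5 = 0.054098
Step 2: CV% = 0.054098 * 100 = 5.4098% ≈ 5.4%

5.4%


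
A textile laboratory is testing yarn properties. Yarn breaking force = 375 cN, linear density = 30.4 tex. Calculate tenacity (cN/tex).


Formula: Tenacity = Breaking force / Linear density
Tenacity = 375 cN / 30.4 tex
Tenacity = 12.34 cN/tex

12.34 cN/tex


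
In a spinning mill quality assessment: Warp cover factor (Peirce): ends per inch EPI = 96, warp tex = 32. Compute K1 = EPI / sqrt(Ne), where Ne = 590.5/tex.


Formula: K1 = EPI / sqrt(Ne), with Ne = 590.5 / tex_warp
Step 1: Ne = 590.5 / 32 = 18.453
Step 2: sqrt(Ne) = sqrt(18.453) = 4.2957
Step 3: K1 = 96 / 4.2957 = 22.3

22.3


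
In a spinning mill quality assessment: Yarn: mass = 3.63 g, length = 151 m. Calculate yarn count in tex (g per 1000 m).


Formula: Tex = (mass_g / length_m) * 1000
Substituting: Tex = (3.63 / 151) * 1000
Intermediate: 3.63 / 151 = 0.02403974 g/m
Tex = 0.02403974 * 1000 = 24.04 tex

24.04 tex


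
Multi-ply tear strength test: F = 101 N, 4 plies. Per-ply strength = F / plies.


Formula: Per-ply strength = Total force / Number of plies
Per-ply = 101 N / 4
Per-ply = 25.25 N

25.25 N


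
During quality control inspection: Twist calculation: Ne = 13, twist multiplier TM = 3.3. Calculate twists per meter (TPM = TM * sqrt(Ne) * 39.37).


Formula: TPM = TM * sqrt(Ne) * 39.37
Step 1: sqrt(Ne) = sqrt(13) = 3.6056
Step 2: TM * sqrt(Ne) = 3.3 * 3.6056 = 11.8985
Step 3: TPM = 11.8985 * 39.37 = 468 twists/m

468 twists/m


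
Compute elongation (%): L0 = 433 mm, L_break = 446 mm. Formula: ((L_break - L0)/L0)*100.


Formula: Elongation (%) = ((L_break - L0) / L0) * 100
Step 1: Extension = 446 - 433 = 13 mm
Step 2: Elongation = (13 / 433) * 100
Step 3: Elongation = 0.030023 * 100 = 3.0023% ≈ 3.0%

3.0%


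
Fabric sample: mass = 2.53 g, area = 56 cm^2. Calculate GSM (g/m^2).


Formula: GSM = mass_g / area_m2
Step 1: Convert area: 56 cm^2 = 56 / 10000 = 0.0056 m^2
Step 2: GSM = 2.53 g / 0.0056 m^2 = 451.8 g/m^2

451.8 g/m^2


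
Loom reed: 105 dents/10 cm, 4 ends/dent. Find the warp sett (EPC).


Formula: EPC = (dents per 10 cm * ends per dent) / 10
Step 1: Total ends per 10 cm = 105 * 4 = 420
Step 2: EPC = 420 / 10 = 42.0 ends/cm

42.0 ends/cm


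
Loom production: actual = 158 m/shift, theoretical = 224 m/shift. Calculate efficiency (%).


Formula: Efficiency% = (Actual output / Theoretical output) * 100
Efficiency% = (158 / 224) * 100
Efficiency% = 0.705357 * 100 = 70.5357% ≈ 70.5%

70.5%


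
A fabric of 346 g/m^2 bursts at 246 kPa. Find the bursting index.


Formula: Bursting Index = Bursting Strength / Fabric GSM
BI = 246 kPa / 346 g/m^2
BI = 0.711 kPa/(g/m^2)

0.711 kPa/(g/m^2)


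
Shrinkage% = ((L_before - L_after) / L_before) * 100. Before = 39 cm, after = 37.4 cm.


Formula: Shrinkage% = ((L_before - L_after) / L_before) * 100
Step 1: Shrinkage = 39 - 37.4 = 1.6 cm
Step 2: Shrinkage% = (1.6 / 39) * 100
Step 3: Shrinkage% = 0.041026 * 100 = 4.1026% ≈ 4.1%

4.1%


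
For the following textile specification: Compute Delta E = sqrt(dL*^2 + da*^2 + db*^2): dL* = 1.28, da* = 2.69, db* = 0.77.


Formula: Delta E = sqrt(dL*^2 + da*^2 + db*^2)
Step 1: dL*^2 = 1.28^2 = 1.6384
Step 2: da*^2 = 2.69^2 = 7.2361
Step 3: db*^2 = 0.77^2 = 0.5929
Step 4: Sum = 1.6384 + 7.2361 + 0.5929 = 9.4674
Step 5: Delta E = sqrt(9.4674) = 3.08

3.08 Delta E


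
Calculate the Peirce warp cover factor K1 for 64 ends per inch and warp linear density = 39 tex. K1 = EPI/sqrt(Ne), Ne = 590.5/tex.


Formula: K1 = EPI / sqrt(Ne), with Ne = 590.5 / tex_warp
Step 1: Ne = 590.5 / 39 = 15.141
Step 2: sqrt(Ne) = sqrt(15.141) = 3.8911
Step 3: K1 = 64 / 3.8911 = 16.4

16.4


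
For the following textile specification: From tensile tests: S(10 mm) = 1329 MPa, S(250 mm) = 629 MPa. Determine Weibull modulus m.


Formula: m = ln(L1/L2) / ln(S2/S1)
Step 1: ln(L1/L2) = ln(10/250) = -3.21888
Step 2: S2/S1 = 629/1329 = 0.47329
Step 3: ln(S2/S1) = ln(0.47329) = -0.74805
Step 4: m = -3.21888 / -0.74805 = 4.30

4.30 (Weibull m)


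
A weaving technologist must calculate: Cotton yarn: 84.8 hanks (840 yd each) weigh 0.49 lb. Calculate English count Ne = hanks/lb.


Formula: Ne = hanks / mass_lb
Substituting: Ne = 84.8 / 0.49
Ne = 173.1

173.1 Ne


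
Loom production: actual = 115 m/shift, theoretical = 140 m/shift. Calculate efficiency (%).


Formula: Efficiency% = (Actual output / Theoretical output) * 100
Efficiency% = (115 / 140) * 100
Efficiency% = 0.821429 * 100 = 82.1429% ≈ 82.1%

82.1%


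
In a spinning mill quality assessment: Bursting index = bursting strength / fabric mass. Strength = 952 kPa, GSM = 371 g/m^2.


Formula: Bursting Index = Bursting Strength / Fabric GSM
BI = 952 kPa / 371 g/m^2
BI = 2.566 kPa/(g/m^2)

2.566 kPa/(g/m^2)


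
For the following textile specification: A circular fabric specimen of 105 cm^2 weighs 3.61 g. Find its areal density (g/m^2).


Formula: GSM = mass_g / area_m2
Step 1: Convert area: 105 cm^2 = 105 / 10000 = 0.0105 m^2
Step 2: GSM = 3.61 g / 0.0105 m^2 = 343.8 g/m^2

343.8 g/m^2


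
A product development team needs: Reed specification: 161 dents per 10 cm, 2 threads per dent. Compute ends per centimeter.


Formula: EPC = (dents per 10 cm * ends per dent) / 10
Step 1: Total ends per 10 cm = 161 * 2 = 322
Step 2: EPC = 322 / 10 = 32.2 ends/cm

32.2 ends/cm


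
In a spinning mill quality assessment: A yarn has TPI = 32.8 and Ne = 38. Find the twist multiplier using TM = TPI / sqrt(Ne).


Formula: TM = TPI / sqrt(Ne)
Step 1: sqrt(Ne) = sqrt(38) = 6.1644
Step 2: TM = 32.8 / 6.1644 = 5.32

5.32 TM


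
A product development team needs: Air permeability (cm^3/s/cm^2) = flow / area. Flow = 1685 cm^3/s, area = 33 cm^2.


Formula: Air Permeability = Airflow / Test Area
AP = 1685 cm^3/s / 33 cm^2
AP = 51.1 cm^3/s/cm^2

51.1 cm^3/s/cm^2


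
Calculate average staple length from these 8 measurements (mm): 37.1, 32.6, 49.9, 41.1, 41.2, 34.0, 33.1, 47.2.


Formula: Mean = sum of lengths / count
Sum = 37.1 + 32.6 + 49.9 + 41.1 + 41.2 + 34.0 + 33.1 + 47.2
Sum = 316.2 mm
Mean = 316.2 / 8 = 39.53 mm

39.53 mm


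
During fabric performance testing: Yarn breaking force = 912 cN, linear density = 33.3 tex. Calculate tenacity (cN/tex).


Formula: Tenacity = Breaking force / Linear density
Tenacity = 912 cN / 33.3 tex
Tenacity = 27.39 cN/tex

27.39 cN/tex


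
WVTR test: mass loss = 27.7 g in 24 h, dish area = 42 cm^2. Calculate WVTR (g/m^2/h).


Formula: WVTR = mass_loss / (area * time)
Step 1: Convert area: 42 cm^2 = 0.0042 m^2
Step 2: WVTR = 27.7 g / (0.0042 m^2 * 24 h)
Step 3: WVTR = 27.7 / 0.1008 = 274.8 g/m^2/h

274.8 g/m^2/h


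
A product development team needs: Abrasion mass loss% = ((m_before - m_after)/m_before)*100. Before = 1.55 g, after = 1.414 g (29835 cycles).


Formula: Mass loss% = ((m_before - m_after) / m_before) * 100
Step 1: Mass loss = 1.55 - 1.414 = 0.136 g
Step 2: Ratio = 0.136 / 1.55 = 0.0877419
Step 3: Mass loss% = 0.0877419 * 100 = 8.77419% ≈ 8.77%

8.77%


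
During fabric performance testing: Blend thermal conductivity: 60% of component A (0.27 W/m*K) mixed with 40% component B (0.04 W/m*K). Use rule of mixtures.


Formula: Blend property = (fraction_A * property_A) + (fraction_B * property_B)
Step 1: Contribution A = 60/100 * 0.27 W/m*K = 0.162 W/m*K
Step 2: Contribution B = 40/100 * 0.04 W/m*K = 0.016 W/m*K
Step 3: Blend thermal conductivity = 0.162 + 0.016 = 0.178 W/m*K

0.178 W/m*K


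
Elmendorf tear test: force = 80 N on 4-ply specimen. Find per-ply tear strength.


Formula: Per-ply strength = Total force / Number of plies
Per-ply = 80 N / 4
Per-ply = 20 N

20 N


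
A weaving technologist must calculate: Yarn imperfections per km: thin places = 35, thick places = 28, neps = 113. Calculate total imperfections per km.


Formula: Total = thin places + thick places + neps
Total = 35 + 28 + 113
Total = 176 imperfections/km

176 imperfections/km


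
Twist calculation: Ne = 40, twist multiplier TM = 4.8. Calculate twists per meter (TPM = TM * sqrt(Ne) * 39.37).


Formula: TPM = TM * sqrt(Ne) * 39.37
Step 1: sqrt(Ne) = sqrt(40) = 6.3246
Step 2: TM * sqrt(Ne) = 4.8 * 6.3246 = 30.3581
Step 3: TPM = 30.3581 * 39.37 = 1195 twists/m

1195 twists/m


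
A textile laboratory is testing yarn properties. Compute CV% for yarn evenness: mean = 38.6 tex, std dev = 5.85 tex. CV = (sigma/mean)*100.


Formula: CV% = (standard deviation / mean) * 100
Step 1: Ratio = 5.85 / 38.6 = 0.151554
Step 2: CV% = 0.151554 * 100 = 15.1554% ≈ 15.2%

15.2%


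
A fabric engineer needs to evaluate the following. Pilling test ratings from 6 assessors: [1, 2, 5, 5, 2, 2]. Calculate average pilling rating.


Formula: Mean = sum / count
Sum = 1 + 2 + 5 + 5 + 2 + 2 = 17
Mean = 17 / 6 = 2.8

2.8


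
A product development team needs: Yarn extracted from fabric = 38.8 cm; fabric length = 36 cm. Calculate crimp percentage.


Formula: Crimp% = ((L_yarn - L_fabric) / L_fabric) * 100
Step 1: Extension = 38.8 - 36 = 2.8 cm
Step 2: Crimp% = (2.8 / 36) * 100
Step 3: Crimp% = 0.077778 * 100 = 7.7778% ≈ 7.8%

7.8%


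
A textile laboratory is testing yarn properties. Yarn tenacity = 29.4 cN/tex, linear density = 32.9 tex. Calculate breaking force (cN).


Formula: Breaking force = Tenacity * Linear density
F = 29.4 cN/tex * 32.9 tex
F = 967.26 cN

967.26 cN


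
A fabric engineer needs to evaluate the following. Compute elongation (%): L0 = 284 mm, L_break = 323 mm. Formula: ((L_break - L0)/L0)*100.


Formula: Elongation (%) = ((L_break - L0) / L0) * 100
Step 1: Extension = 323 - 284 = 39 mm
Step 2: Elongation = (39 / 284) * 100
Step 3: Elongation = 0.137324 * 100 = 13.7324% ≈ 13.7%

13.7%


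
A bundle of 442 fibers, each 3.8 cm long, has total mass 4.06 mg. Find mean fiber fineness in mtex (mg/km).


Formula: fineness (mtex) = mass (mg) / total length (km) = (mass_mg / total_length_m) * 1000
Step 1: Convert fiber length: 3.8 cm = 0.038 m
Step 2: Total fiber length = 442 * 0.038 = 16.796 m
Step 3: Linear density = 4.06 mg / 16.796 m = 0.2417 mg/m
Step 4: fineness = 0.2417 * 1000 = 241.7 mtex

241.7 mtex


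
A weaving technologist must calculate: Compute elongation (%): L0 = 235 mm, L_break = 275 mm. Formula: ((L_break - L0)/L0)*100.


Formula: Elongation (%) = ((L_break - L0) / L0) * 100
Step 1: Extension = 275 - 235 = 40 mm
Step 2: Elongation = (40 / 235) * 100
Step 3: Elongation = 0.170213 * 100 = 17.0213% ≈ 17.0%

17.0%


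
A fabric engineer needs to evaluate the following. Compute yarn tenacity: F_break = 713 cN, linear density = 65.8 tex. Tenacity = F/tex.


Formula: Tenacity = Breaking force / Linear density
Tenacity = 713 cN / 65.8 tex
Tenacity = 10.84 cN/tex

10.84 cN/tex


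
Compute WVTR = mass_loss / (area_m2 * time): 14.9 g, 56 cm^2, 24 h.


Formula: WVTR = mass_loss / (area * time)
Step 1: Convert area: 56 cm^2 = 0.0056 m^2
Step 2: WVTR = 14.9 g / (0.0056 m^2 * 24 h)
Step 3: WVTR = 14.9 / 0.1344 = 110.9 g/m^2/h

110.9 g/m^2/h


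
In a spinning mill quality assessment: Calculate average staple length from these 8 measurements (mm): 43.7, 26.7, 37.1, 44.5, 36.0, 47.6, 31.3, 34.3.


Formula: Mean = sum of lengths / count
Sum = 43.7 + 26.7 + 37.1 + 44.5 + 36.0 + 47.6 + 31.3 + 34.3
Sum = 301.2 mm
Mean = 301.2 / 8 = 37.65 mm

37.65 mm


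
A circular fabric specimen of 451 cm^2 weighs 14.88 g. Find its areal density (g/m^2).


Formula: GSM = mass_g / area_m2
Step 1: Convert area: 451 cm^2 = 451 / 10000 = 0.0451 m^2
Step 2: GSM = 14.88 g / 0.0451 m^2 = 329.9 g/m^2

329.9 g/m^2


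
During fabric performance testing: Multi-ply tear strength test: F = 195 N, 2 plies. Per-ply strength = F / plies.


Formula: Per-ply strength = Total force / Number of plies
Per-ply = 195 N / 2
Per-ply = 97.5 N

97.5 N


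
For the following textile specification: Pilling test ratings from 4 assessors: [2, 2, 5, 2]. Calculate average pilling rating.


Formula: Mean = sum / count
Sum = 2 + 2 + 5 + 2 = 11
Mean = 11 / 4 = 2.8

2.8


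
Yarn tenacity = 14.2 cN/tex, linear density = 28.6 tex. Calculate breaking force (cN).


Formula: Breaking force = Tenacity * Linear density
F = 14.2 cN/tex * 28.6 tex
F = 406.12 cN

406.12 cN


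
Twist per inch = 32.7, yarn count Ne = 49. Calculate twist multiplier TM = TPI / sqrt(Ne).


Formula: TM = TPI / sqrt(Ne)
Step 1: sqrt(Ne) = sqrt(49) = 7
Step 2: TM = 32.7 / 7 = 4.67

4.67 TM


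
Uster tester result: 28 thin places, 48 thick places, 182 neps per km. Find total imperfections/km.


Formula: Total = thin places + thick places + neps
Total = 28 + 48 + 182
Total = 258 imperfections/km

258 imperfections/km


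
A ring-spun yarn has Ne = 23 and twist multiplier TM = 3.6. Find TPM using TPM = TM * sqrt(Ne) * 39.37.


Formula: TPM = TM * sqrt(Ne) * 39.37
Step 1: sqrt(Ne) = sqrt(23) = 4.7958
Step 2: TM * sqrt(Ne) = 3.6 * 4.7958 = 17.2649
Step 3: TPM = 17.2649 * 39.37 = 680 twists/m

680 twists/m


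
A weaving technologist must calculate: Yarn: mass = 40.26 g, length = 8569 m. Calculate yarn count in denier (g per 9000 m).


Formula: den = (mass_g / length_m) * 9000
Substituting: den = (40.26 / 8569) * 9000
Intermediate: 40.26 / 8569 = 0.00469833 g/m
den = 0.00469833 * 9000 = 42.3 denier

42.3 denier


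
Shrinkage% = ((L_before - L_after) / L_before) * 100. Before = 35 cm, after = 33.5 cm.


Formula: Shrinkage% = ((L_before - L_after) / L_before) * 100
Step 1: Shrinkage = 35 - 33.5 = 1.5 cm
Step 2: Shrinkage% = (1.5 / 35) * 100
Step 3: Shrinkage% = 0.042857 * 100 = 4.2857% ≈ 4.3%

4.3%


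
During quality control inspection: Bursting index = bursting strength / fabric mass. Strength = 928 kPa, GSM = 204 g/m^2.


Formula: Bursting Index = Bursting Strength / Fabric GSM
BI = 928 kPa / 204 g/m^2
BI = 4.549 kPa/(g/m^2)

4.549 kPa/(g/m^2)


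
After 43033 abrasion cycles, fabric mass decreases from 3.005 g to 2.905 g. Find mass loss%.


Formula: Mass loss% = ((m_before - m_after) / m_before) * 100
Step 1: Mass loss = 3.005 - 2.905 = 0.1 g
Step 2: Ratio = 0.1 / 3.005 = 0.0332779
Step 3: Mass loss% = 0.0332779 * 100 = 3.32779% ≈ 3.33%

3.33%


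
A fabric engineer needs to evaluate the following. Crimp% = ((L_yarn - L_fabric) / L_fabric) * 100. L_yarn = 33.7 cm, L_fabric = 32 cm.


Formula: Crimp% = ((L_yarn - L_fabric) / L_fabric) * 100
Step 1: Extension = 33.7 - 32 = 1.7 cm
Step 2: Crimp% = (1.7 / 32) * 100
Step 3: Crimp% = 0.053125 * 100 = 5.3125% ≈ 5.3%

5.3%


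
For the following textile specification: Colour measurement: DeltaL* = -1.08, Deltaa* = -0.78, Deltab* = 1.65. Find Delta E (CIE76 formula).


Formula: Delta E = sqrt(dL*^2 + da*^2 + db*^2)
Step 1: dL*^2 = (-1.08)^2 = 1.1664
Step 2: da*^2 = (-0.78)^2 = 0.6084
Step 3: db*^2 = 1.65^2 = 2.7225
Step 4: Sum = 1.1664 + 0.6084 + 2.7225 = 4.4973
Step 5: Delta E = sqrt(4.4973) = 2.12

2.12 Delta E


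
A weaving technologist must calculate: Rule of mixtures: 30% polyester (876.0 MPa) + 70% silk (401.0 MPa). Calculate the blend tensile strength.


Formula: Blend property = (fraction_A * property_A) + (fraction_B * property_B)
Step 1: Contribution A = 30/100 * 876.0 MPa = 262.8 MPa
Step 2: Contribution B = 70/100 * 401.0 MPa = 280.7 MPa
Step 3: Blend tensile strength = 262.8 + 280.7 = 543.5 MPa

543.5 MPa


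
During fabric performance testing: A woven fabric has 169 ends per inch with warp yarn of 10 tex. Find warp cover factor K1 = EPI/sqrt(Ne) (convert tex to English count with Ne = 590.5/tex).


Formula: K1 = EPI / sqrt(Ne), with Ne = 590.5 / tex_warp
Step 1: Ne = 590.5 / 10 = 59.05
Step 2: sqrt(Ne) = sqrt(59.05) = 7.6844
Step 3: K1 = 169 / 7.6844 = 22.0

22.0


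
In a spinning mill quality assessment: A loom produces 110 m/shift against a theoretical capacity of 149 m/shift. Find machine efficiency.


Formula: Efficiency% = (Actual output / Theoretical output) * 100
Efficiency% = (110 / 149) * 100
Efficiency% = 0.738255 * 100 = 73.8255% ≈ 73.8%

73.8%


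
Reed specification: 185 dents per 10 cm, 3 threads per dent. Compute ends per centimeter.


Formula: EPC = (dents per 10 cm * ends per dent) / 10
Step 1: Total ends per 10 cm = 185 * 3 = 555
Step 2: EPC = 555 / 10 = 55.5 ends/cm

55.5 ends/cm


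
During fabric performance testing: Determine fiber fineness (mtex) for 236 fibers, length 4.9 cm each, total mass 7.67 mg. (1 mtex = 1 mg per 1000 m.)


Formula: fineness (mtex) = mass (mg) / total length (km) = (mass_mg / total_length_m) * 1000
Step 1: Convert fiber length: 4.9 cm = 0.049 m
Step 2: Total fiber length = 236 * 0.049 = 11.564 m
Step 3: Linear density = 7.67 mg / 11.564 m = 0.6633 mg/m
Step 4: fineness = 0.6633 * 1000 = 663.3 mtex

663.3 mtex


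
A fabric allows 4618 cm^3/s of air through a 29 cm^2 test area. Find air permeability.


Formula: Air Permeability = Airflow / Test Area
AP = 4618 cm^3/s / 29 cm^2
AP = 159.2 cm^3/s/cm^2

159.2 cm^3/s/cm^2


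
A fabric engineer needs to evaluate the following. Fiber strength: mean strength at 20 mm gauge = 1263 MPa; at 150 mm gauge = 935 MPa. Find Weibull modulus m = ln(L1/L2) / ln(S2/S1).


Formula: m = ln(L1/L2) / ln(S2/S1)
Step 1: ln(L1/L2) = ln(20/150) = -2.01490
Step 2: S2/S1 = 935/1263 = 0.7403
Step 3: ln(S2/S1) = ln(0.7403) = -0.30070
Step 4: m = -2.01490 / -0.30070 = 6.70

6.70 (Weibull m)


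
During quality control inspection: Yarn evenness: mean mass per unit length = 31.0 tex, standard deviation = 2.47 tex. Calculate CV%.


Formula: CV% = (standard deviation / mean) * 100
Step 1: Ratio = 2.47 / 31.0 = 0.079677
Step 2: CV% = 0.079677 * 100 = 7.9677% ≈ 8.0%

8.0%


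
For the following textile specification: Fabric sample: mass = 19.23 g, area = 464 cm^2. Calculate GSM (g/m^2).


Formula: GSM = mass_g / area_m2
Step 1: Convert area: 464 cm^2 = 464 / 10000 = 0.0464 m^2
Step 2: GSM = 19.23 g / 0.0464 m^2 = 414.4 g/m^2

414.4 g/m^2


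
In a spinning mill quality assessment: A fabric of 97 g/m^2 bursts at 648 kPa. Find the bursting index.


Formula: Bursting Index = Bursting Strength / Fabric GSM
BI = 648 kPa / 97 g/m^2
BI = 6.680 kPa/(g/m^2)

6.680 kPa/(g/m^2)


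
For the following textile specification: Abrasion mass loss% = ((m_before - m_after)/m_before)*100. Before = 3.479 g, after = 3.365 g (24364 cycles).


Formula: Mass loss% = ((m_before - m_after) / m_before) * 100
Step 1: Mass loss = 3.479 - 3.365 = 0.114 g
Step 2: Ratio = 0.114 / 3.479 = 0.032768
Step 3: Mass loss% = 0.032768 * 100 = 3.2768% ≈ 3.28%

3.28%


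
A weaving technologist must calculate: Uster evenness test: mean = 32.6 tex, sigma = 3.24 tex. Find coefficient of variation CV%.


Formula: CV% = (standard deviation / mean) * 100
Step 1: Ratio = 3.24 / 32.6 = 0.099387
Step 2: CV% = 0.099387 * 100 = 9.9387% ≈ 9.9%

9.9%


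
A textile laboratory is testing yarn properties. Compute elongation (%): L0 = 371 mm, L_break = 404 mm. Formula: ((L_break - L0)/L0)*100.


Formula: Elongation (%) = ((L_break - L0) / L0) * 100
Step 1: Extension = 404 - 371 = 33 mm
Step 2: Elongation = (33 / 371) * 100
Step 3: Elongation = 0.088949 * 100 = 8.8949% ≈ 8.9%

8.9%


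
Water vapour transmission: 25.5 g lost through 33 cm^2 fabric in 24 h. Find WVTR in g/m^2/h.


Formula: WVTR = mass_loss / (area * time)
Step 1: Convert area: 33 cm^2 = 0.0033 m^2
Step 2: WVTR = 25.5 g / (0.0033 m^2 * 24 h)
Step 3: WVTR = 25.5 / 0.0792 = 322.0 g/m^2/h

322.0 g/m^2/h


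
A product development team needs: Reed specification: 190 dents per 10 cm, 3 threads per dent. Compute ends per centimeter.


Formula: EPC = (dents per 10 cm * ends per dent) / 10
Step 1: Total ends per 10 cm = 190 * 3 = 570
Step 2: EPC = 570 / 10 = 57.0 ends/cm

57.0 ends/cm


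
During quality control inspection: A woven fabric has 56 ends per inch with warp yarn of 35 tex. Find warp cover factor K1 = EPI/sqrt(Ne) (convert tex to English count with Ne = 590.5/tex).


Formula: K1 = EPI / sqrt(Ne), with Ne = 590.5 / tex_warp
Step 1: Ne = 590.5 / 35 = 16.871
Step 2: sqrt(Ne) = sqrt(16.871) = 4.1074
Step 3: K1 = 56 / 4.1074 = 13.6

13.6


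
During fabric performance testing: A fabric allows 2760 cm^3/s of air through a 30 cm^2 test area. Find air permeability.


Formula: Air Permeability = Airflow / Test Area
AP = 2760 cm^3/s / 30 cm^2
AP = 92.0 cm^3/s/cm^2

92.0 cm^3/s/cm^2


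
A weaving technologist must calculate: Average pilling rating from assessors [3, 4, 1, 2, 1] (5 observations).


Formula: Mean = sum / count
Sum = 3 + 4 + 1 + 2 + 1 = 11
Mean = 11 / 5 = 2.2

2.2


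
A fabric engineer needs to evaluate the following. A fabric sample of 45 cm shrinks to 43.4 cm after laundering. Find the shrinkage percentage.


Formula: Shrinkage% = ((L_before - L_after) / L_before) * 100
Step 1: Shrinkage = 45 - 43.4 = 1.6 cm
Step 2: Shrinkage% = (1.6 / 45) * 100
Step 3: Shrinkage% = 0.035556 * 100 = 3.5556% ≈ 3.6%

3.6%


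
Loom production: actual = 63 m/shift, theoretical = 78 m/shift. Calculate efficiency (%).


Formula: Efficiency% = (Actual output / Theoretical output) * 100
Efficiency% = (63 / 78) * 100
Efficiency% = 0.807692 * 100 = 80.7692% ≈ 80.8%

80.8%


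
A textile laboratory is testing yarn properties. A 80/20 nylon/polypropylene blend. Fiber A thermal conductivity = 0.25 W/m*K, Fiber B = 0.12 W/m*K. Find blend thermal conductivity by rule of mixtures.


Formula: Blend property = (fraction_A * property_A) + (fraction_B * property_B)
Step 1: Contribution A = 80/100 * 0.25 W/m*K = 0.2 W/m*K
Step 2: Contribution B = 20/100 * 0.12 W/m*K = 0.024 W/m*K
Step 3: Blend thermal conductivity = 0.2 + 0.024 = 0.224 W/m*K

0.224 W/m*K


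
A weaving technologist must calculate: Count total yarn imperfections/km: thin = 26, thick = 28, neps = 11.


Formula: Total = thin places + thick places + neps
Total = 26 + 28 + 11
Total = 65 imperfections/km

65 imperfections/km


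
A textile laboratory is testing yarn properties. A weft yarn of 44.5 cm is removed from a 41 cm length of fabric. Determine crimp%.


Formula: Crimp% = ((L_yarn - L_fabric) / L_fabric) * 100
Step 1: Extension = 44.5 - 41 = 3.5 cm
Step 2: Crimp% = (3.5 / 41) * 100
Step 3: Crimp% = 0.085366 * 100 = 8.5366% ≈ 8.5%

8.5%


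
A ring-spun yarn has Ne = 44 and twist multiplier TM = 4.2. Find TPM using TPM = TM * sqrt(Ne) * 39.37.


Formula: TPM = TM * sqrt(Ne) * 39.37
Step 1: sqrt(Ne) = sqrt(44) = 6.6332
Step 2: TM * sqrt(Ne) = 4.2 * 6.6332 = 27.8594
Step 3: TPM = 27.8594 * 39.37 = 1097 twists/m

1097 twists/m


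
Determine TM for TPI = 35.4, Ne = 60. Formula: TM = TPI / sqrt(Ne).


Formula: TM = TPI / sqrt(Ne)
Step 1: sqrt(Ne) = sqrt(60) = 7.746
Step 2: TM = 35.4 / 7.746 = 4.57

4.57 TM


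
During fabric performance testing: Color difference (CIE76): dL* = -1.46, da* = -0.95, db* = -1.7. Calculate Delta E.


Formula: Delta E = sqrt(dL*^2 + da*^2 + db*^2)
Step 1: dL*^2 = (-1.46)^2 = 2.1316
Step 2: da*^2 = (-0.95)^2 = 0.9025
Step 3: db*^2 = (-1.7)^2 = 2.89
Step 4: Sum = 2.1316 + 0.9025 + 2.89 = 5.9241
Step 5: Delta E = sqrt(5.9241) = 2.43

2.43 Delta E


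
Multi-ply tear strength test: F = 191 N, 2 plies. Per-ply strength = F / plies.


Formula: Per-ply strength = Total force / Number of plies
Per-ply = 191 N / 2
Per-ply = 95.5 N

95.5 N


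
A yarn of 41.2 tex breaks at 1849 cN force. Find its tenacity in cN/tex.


Formula: Tenacity = Breaking force / Linear density
Tenacity = 1849 cN / 41.2 tex
Tenacity = 44.88 cN/tex

44.88 cN/tex


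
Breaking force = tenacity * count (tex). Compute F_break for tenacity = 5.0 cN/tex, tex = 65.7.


Formula: Breaking force = Tenacity * Linear density
F = 5.0 cN/tex * 65.7 tex
F = 328.50 cN

328.50 cN


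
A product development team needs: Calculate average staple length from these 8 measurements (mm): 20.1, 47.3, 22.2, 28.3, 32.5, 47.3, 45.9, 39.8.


Formula: Mean = sum of lengths / count
Sum = 20.1 + 47.3 + 22.2 + 28.3 + 32.5 + 47.3 + 45.9 + 39.8
Sum = 283.4 mm
Mean = 283.4 / 8 = 35.43 mm

35.43 mm


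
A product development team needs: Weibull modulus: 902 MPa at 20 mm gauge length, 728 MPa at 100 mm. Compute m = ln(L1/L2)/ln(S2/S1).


Formula: m = ln(L1/L2) / ln(S2/S1)
Step 1: ln(L1/L2) = ln(20/100) = -1.60944
Step 2: S2/S1 = 728/902 = 0.8071
Step 3: ln(S2/S1) = ln(0.8071) = -0.21431
Step 4: m = -1.60944 / -0.21431 = 7.51

7.51 (Weibull m)


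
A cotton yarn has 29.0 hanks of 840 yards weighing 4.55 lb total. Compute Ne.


Formula: Ne = hanks / mass_lb
Substituting: Ne = 29.0 / 4.55
Ne = 6.4

6.4 Ne


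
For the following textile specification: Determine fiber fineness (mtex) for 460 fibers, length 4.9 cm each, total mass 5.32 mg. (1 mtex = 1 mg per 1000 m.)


Formula: fineness (mtex) = mass (mg) / total length (km) = (mass_mg / total_length_m) * 1000
Step 1: Convert fiber length: 4.9 cm = 0.049 m
Step 2: Total fiber length = 460 * 0.049 = 22.54 m
Step 3: Linear density = 5.32 mg / 22.54 m = 0.2360 mg/m
Step 4: fineness = 0.2360 * 1000 = 236.0 mtex

236.0 mtex


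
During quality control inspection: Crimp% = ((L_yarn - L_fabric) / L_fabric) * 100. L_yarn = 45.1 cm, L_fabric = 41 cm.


Formula: Crimp% = ((L_yarn - L_fabric) / L_fabric) * 100
Step 1: Extension = 45.1 - 41 = 4.1 cm
Step 2: Crimp% = (4.1 / 41) * 100
Step 3: Crimp% = 0.1 * 100 = 10.0%

10.0%


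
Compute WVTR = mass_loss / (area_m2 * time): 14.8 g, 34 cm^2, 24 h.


Formula: WVTR = mass_loss / (area * time)
Step 1: Convert area: 34 cm^2 = 0.0034 m^2
Step 2: WVTR = 14.8 g / (0.0034 m^2 * 24 h)
Step 3: WVTR = 14.8 / 0.0816 = 181.4 g/m^2/h

181.4 g/m^2/h
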